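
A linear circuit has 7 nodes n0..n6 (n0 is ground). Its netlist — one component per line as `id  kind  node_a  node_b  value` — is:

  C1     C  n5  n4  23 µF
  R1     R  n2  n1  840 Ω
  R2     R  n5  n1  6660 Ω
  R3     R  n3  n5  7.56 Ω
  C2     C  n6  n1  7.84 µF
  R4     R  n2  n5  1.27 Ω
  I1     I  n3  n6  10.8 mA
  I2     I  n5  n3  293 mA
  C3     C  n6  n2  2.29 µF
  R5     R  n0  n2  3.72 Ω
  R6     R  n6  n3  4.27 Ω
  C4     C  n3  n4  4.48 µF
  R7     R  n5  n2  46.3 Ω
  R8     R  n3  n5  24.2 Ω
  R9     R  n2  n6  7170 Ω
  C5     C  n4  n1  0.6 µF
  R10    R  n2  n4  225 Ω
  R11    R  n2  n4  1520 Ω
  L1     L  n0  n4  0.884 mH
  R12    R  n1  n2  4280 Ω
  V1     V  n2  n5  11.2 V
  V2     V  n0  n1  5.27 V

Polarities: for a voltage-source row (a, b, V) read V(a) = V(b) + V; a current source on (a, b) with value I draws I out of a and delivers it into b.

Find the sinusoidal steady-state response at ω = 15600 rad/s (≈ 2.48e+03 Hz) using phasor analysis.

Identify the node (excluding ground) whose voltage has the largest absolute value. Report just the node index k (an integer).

4

Element admittances at ω=15600 rad/s:
  Y(C1) = 0.000+0.3588j S between n5,n4
  Y(R1) = 0.001190+0.000j S between n2,n1
  Y(R2) = 0.0001502+0.000j S between n5,n1
  Y(R3) = 0.1323+0.000j S between n3,n5
  Y(C2) = 0.000+0.1223j S between n6,n1
  Y(R4) = 0.7874+0.000j S between n2,n5
  I1: injects 0.0108 A into n6 (from n3)
  I2: injects 0.293 A into n3 (from n5)
  Y(C3) = 0.000+0.03572j S between n6,n2
  Y(R5) = 0.2688+0.000j S between n0,n2
  Y(R6) = 0.2342+0.000j S between n6,n3
  Y(C4) = 0.000+0.06989j S between n3,n4
  Y(R7) = 0.02160+0.000j S between n5,n2
  Y(R8) = 0.04132+0.000j S between n3,n5
  Y(R9) = 0.0001395+0.000j S between n2,n6
  Y(C5) = 0.000+0.009360j S between n4,n1
  Y(R10) = 0.004444+0.000j S between n2,n4
  Y(R11) = 0.0006579+0.000j S between n2,n4
  Y(L1) = 0.000-0.07251j S between n0,n4
  Y(R12) = 0.0002336+0.000j S between n1,n2
  V1: constraint V(n2)−V(n5) = 11.2
  V2: constraint V(n0)−V(n1) = 5.27
Assemble and solve the 8×8 MNA system:
  V(n1)=-5.270+0.000j  V(n2)=0.7908-2.278j  V(n3)=-7.385-1.483j  V(n4)=-11.76-2.695j  V(n5)=-10.41-2.278j  V(n6)=-6.709+0.4110j
  i(V1)=-9.443+0.3459j  i(V2)=0.01719+0.2404j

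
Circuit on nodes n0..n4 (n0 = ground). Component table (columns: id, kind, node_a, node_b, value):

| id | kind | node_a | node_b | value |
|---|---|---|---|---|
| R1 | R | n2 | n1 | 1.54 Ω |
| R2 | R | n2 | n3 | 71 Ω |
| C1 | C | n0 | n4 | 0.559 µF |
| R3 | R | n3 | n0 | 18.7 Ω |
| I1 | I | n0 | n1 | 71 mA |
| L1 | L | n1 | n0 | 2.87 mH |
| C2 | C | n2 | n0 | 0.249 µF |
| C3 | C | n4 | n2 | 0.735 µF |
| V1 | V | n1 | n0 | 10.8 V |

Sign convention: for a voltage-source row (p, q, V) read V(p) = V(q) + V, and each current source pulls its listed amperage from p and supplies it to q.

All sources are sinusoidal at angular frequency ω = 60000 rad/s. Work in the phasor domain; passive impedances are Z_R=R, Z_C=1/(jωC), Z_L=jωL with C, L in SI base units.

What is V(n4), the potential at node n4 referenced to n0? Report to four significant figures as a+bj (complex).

Apply KCL at each of the 4 non-ground nodes and solve the resulting linear system.
Node n1: branches {R1, I1, L1, V1} → V_1 = 10.80+0.000j
Node n2: branches {R1, R2, C2, C3} → V_2 = 10.59-0.5450j
Node n3: branches {R2, R3} → V_3 = 2.208-0.1136j
Node n4: branches {C1, C3} → V_4 = 6.015-0.3095j
Source currents: i(V1)=-0.06558-0.2912j

6.015-0.3095j V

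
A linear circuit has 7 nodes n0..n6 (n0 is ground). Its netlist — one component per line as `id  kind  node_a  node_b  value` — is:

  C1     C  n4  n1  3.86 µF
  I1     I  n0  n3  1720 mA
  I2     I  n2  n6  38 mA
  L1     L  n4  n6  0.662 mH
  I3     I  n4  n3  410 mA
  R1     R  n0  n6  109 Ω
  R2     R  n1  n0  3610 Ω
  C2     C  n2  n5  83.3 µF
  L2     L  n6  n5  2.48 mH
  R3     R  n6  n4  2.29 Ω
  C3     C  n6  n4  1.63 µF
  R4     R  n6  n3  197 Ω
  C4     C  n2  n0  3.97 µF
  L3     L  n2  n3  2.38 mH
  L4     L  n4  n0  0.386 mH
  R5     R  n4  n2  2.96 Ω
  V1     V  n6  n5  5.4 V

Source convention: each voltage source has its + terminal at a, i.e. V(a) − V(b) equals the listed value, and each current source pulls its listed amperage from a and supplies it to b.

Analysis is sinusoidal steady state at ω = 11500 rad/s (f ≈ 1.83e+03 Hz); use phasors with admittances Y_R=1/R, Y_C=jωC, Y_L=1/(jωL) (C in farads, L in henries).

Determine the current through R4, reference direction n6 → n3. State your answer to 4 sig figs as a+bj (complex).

-0.01159-0.2811j A

Element admittances at ω=11500 rad/s:
  Y(C1) = 0.000+0.04439j S between n4,n1
  I1: injects 1.72 A into n3 (from n0)
  I2: injects 0.038 A into n6 (from n2)
  Y(L1) = 0.000-0.1314j S between n4,n6
  I3: injects 0.41 A into n3 (from n4)
  Y(R1) = 0.009174+0.000j S between n0,n6
  Y(R2) = 0.0002770+0.000j S between n1,n0
  Y(C2) = 0.000+0.9580j S between n2,n5
  Y(L2) = 0.000-0.03506j S between n6,n5
  Y(R3) = 0.4367+0.000j S between n6,n4
  Y(C3) = 0.000+0.01875j S between n6,n4
  Y(R4) = 0.005076+0.000j S between n6,n3
  Y(C4) = 0.000+0.04566j S between n2,n0
  Y(L3) = 0.000-0.03654j S between n2,n3
  Y(L4) = 0.000-0.2253j S between n4,n0
  Y(R5) = 0.3378+0.000j S between n4,n2
  V1: constraint V(n6)−V(n5) = 5.4
Assemble and solve the 7×7 MNA system:
  V(n1)=0.4742+9.064j  V(n2)=0.3907+8.203j  V(n3)=8.083+66.18j  V(n4)=0.5308+9.061j  V(n5)=0.4002+10.82j  V(n6)=5.800+10.82j
  i(V1)=-2.502+0.1985j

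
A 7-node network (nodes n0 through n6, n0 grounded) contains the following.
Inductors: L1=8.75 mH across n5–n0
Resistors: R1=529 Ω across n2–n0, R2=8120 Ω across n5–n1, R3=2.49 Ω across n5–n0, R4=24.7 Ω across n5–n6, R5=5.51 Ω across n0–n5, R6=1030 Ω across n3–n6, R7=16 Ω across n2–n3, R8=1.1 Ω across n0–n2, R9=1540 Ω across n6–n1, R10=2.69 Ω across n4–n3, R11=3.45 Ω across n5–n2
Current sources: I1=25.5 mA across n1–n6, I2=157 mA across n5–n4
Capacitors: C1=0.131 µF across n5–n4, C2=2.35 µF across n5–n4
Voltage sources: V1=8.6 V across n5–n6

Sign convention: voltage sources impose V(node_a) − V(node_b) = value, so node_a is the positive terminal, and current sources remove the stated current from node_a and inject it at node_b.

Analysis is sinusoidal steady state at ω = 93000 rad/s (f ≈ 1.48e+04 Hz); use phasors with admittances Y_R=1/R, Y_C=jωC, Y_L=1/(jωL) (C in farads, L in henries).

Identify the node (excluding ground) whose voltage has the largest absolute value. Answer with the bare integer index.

Element admittances at ω=93000 rad/s:
  Y(L1) = 0.000-0.001229j S between n5,n0
  Y(R1) = 0.001890+0.000j S between n2,n0
  Y(R2) = 0.0001232+0.000j S between n5,n1
  Y(R3) = 0.4016+0.000j S between n5,n0
  Y(R4) = 0.04049+0.000j S between n5,n6
  Y(R5) = 0.1815+0.000j S between n0,n5
  Y(R6) = 0.0009709+0.000j S between n3,n6
  Y(R7) = 0.06250+0.000j S between n2,n3
  I1: injects 0.0255 A into n6 (from n1)
  Y(R8) = 0.9091+0.000j S between n0,n2
  Y(R9) = 0.0006494+0.000j S between n6,n1
  Y(C1) = 0.000+0.01218j S between n5,n4
  Y(R10) = 0.3717+0.000j S between n4,n3
  Y(R11) = 0.2899+0.000j S between n5,n2
  I2: injects 0.157 A into n4 (from n5)
  Y(C2) = 0.000+0.2185j S between n5,n4
  V1: constraint V(n5)−V(n6) = 8.6
Assemble and solve the 7×7 MNA system:
  V(n1)=-40.24+0.02886j  V(n2)=0.003334-0.01848j  V(n3)=0.09183-0.5074j  V(n4)=0.1294-0.5910j  V(n5)=-0.005270+0.02886j  V(n6)=-8.605+0.02886j
  i(V1)=-0.3616+0.0005207j

1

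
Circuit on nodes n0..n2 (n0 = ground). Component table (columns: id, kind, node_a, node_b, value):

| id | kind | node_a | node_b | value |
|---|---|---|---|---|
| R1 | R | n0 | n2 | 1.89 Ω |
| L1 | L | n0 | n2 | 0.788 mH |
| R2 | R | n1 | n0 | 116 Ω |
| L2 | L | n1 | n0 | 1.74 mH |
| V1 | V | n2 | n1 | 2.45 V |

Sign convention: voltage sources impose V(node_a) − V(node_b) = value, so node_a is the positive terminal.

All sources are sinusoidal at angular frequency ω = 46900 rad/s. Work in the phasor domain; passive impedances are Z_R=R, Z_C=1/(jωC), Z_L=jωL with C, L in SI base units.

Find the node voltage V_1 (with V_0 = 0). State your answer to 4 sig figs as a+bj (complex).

-2.407-0.05268j V

MNA unknowns: 2 node voltages V₁..V_2 plus 1 source current (V1)
R1: Y=0.5291+0.000j on G[0,2]
L1: Y=0.000-0.02706j on G[0,2]
R2: Y=0.008621+0.000j on G[1,0]
L2: Y=0.000-0.01225j on G[1,0]
V1: row V2−V1=2.45, i_V1 at 2,1
solve → V1=-2.407-0.05268j, V2=0.04313-0.05268j
aux → i_V1=-0.02139+0.02904j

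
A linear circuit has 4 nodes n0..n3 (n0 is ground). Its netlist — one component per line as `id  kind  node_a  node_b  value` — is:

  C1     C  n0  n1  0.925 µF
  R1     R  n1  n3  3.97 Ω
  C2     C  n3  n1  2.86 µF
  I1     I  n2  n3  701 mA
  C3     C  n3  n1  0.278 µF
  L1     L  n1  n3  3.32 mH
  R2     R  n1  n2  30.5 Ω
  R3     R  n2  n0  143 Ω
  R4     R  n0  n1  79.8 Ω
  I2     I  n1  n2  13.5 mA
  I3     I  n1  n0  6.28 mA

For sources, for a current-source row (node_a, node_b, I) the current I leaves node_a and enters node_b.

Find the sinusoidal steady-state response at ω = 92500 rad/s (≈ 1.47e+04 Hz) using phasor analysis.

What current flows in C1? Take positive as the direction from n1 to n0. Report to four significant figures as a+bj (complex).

Element admittances at ω=92500 rad/s:
  Y(C1) = 0.000+0.08556j S between n0,n1
  Y(R1) = 0.2519+0.000j S between n1,n3
  Y(C2) = 0.000+0.2646j S between n3,n1
  I1: injects 0.701 A into n3 (from n2)
  Y(C3) = 0.000+0.02571j S between n3,n1
  Y(L1) = 0.000-0.003256j S between n1,n3
  Y(R2) = 0.03279+0.000j S between n1,n2
  Y(R3) = 0.006993+0.000j S between n2,n0
  Y(R4) = 0.01253+0.000j S between n0,n1
  I2: injects 0.0135 A into n2 (from n1)
  I3: injects 0.00628 A into n0 (from n1)
Assemble and solve the 3×3 MNA system:
  V(n1)=0.2738-1.281j  V(n2)=-17.06-1.055j  V(n3)=1.485-2.660j

0.1096+0.02343j A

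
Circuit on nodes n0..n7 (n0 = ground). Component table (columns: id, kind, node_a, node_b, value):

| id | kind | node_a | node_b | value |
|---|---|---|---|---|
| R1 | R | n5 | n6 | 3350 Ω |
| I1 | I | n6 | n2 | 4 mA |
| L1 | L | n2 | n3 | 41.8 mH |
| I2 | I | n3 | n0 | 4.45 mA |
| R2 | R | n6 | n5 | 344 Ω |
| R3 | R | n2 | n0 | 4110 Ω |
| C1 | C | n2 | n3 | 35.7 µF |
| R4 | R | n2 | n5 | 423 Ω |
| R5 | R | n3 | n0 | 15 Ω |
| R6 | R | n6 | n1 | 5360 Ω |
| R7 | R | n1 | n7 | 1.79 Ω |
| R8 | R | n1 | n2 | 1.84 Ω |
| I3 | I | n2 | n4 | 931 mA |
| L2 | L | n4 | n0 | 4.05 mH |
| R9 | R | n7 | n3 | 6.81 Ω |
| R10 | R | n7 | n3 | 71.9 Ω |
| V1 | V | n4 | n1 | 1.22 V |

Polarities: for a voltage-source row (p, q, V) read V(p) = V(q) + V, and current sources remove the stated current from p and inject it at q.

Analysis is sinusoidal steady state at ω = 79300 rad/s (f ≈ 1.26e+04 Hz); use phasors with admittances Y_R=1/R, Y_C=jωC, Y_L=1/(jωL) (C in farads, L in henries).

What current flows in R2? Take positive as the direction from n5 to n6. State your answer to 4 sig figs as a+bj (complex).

Element admittances at ω=79300 rad/s:
  Y(R1) = 0.0002985+0.000j S between n5,n6
  I1: injects 0.004 A into n2 (from n6)
  Y(L1) = 0.000-0.0003017j S between n2,n3
  I2: injects 0.00445 A into n0 (from n3)
  Y(R2) = 0.002907+0.000j S between n6,n5
  Y(R3) = 0.0002433+0.000j S between n2,n0
  Y(C1) = 0.000+2.831j S between n2,n3
  Y(R4) = 0.002364+0.000j S between n2,n5
  Y(R5) = 0.06667+0.000j S between n3,n0
  Y(R6) = 0.0001866+0.000j S between n6,n1
  Y(R7) = 0.5587+0.000j S between n1,n7
  Y(R8) = 0.5435+0.000j S between n1,n2
  I3: injects 0.931 A into n4 (from n2)
  Y(L2) = 0.000-0.003114j S between n4,n0
  Y(R9) = 0.1468+0.000j S between n7,n3
  Y(R10) = 0.01391+0.000j S between n7,n3
  V1: constraint V(n4)−V(n1) = 1.22
Assemble and solve the 8×8 MNA system:
  V(n1)=1.316+0.1797j  V(n2)=-0.07482+0.1793j  V(n3)=-0.07487+0.1178j  V(n4)=2.536+0.1797j  V(n5)=-1.466+0.1794j  V(n6)=-2.492+0.1794j  V(n7)=1.005+0.1658j
  i(V1)=0.9304+0.007897j

0.002983-4.784e-08j A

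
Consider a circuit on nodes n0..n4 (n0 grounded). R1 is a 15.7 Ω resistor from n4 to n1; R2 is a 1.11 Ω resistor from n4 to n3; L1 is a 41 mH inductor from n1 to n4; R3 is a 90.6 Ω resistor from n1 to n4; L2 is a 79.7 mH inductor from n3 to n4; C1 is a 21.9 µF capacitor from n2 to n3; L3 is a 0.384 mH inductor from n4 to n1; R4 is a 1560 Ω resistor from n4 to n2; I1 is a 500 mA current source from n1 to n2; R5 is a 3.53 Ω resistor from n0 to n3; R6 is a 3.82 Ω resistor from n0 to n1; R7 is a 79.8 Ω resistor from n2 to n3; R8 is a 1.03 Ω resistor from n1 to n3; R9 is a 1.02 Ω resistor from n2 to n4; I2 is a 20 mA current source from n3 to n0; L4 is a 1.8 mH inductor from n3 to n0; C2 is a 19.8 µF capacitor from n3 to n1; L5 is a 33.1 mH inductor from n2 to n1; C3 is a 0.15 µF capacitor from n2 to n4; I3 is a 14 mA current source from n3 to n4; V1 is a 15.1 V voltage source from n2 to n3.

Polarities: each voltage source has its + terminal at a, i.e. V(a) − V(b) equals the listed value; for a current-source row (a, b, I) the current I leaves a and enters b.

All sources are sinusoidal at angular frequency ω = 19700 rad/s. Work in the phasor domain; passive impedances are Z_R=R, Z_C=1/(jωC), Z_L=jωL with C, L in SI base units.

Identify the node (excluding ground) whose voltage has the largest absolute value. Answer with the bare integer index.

2

Element admittances at ω=19700 rad/s:
  Y(R1) = 0.06369+0.000j S between n4,n1
  Y(R2) = 0.9009+0.000j S between n4,n3
  Y(L1) = 0.000-0.001238j S between n1,n4
  Y(R3) = 0.01104+0.000j S between n1,n4
  Y(L2) = 0.000-0.0006369j S between n3,n4
  Y(C1) = 0.000+0.4314j S between n2,n3
  Y(L3) = 0.000-0.1322j S between n4,n1
  Y(R4) = 0.0006410+0.000j S between n4,n2
  I1: injects 0.5 A into n2 (from n1)
  Y(R5) = 0.2833+0.000j S between n0,n3
  Y(R6) = 0.2618+0.000j S between n0,n1
  Y(R7) = 0.01253+0.000j S between n2,n3
  Y(R8) = 0.9709+0.000j S between n1,n3
  Y(R9) = 0.9804+0.000j S between n2,n4
  I2: injects 0.02 A into n0 (from n3)
  Y(L4) = 0.000-0.02820j S between n3,n0
  Y(C2) = 0.000+0.3901j S between n3,n1
  Y(L5) = 0.000-0.001534j S between n2,n1
  Y(C3) = 0.000+0.002955j S between n2,n4
  I3: injects 0.014 A into n4 (from n3)
  V1: constraint V(n2)−V(n3) = 15.1
Assemble and solve the 5×5 MNA system:
  V(n1)=-0.08719-0.4280j  V(n2)=15.07+0.3926j  V(n3)=-0.02912+0.3926j  V(n4)=7.457+0.8897j
  i(V1)=-7.161-6.026j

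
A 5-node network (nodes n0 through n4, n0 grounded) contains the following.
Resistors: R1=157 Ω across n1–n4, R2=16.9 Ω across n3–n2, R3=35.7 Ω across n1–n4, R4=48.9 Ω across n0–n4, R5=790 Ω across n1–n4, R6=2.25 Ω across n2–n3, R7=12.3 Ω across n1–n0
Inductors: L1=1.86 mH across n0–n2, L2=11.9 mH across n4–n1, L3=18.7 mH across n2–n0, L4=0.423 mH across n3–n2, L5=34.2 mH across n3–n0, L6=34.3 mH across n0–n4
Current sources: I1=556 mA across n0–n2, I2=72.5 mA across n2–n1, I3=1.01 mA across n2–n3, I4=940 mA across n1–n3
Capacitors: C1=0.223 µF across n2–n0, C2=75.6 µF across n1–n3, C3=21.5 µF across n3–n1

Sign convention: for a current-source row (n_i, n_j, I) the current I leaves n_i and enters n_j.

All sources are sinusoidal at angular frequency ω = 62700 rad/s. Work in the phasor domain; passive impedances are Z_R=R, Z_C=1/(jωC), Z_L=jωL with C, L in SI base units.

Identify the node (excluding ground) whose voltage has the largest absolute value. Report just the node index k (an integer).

MNA unknowns: 4 node voltages V₁..V_4
R1: Y=0.006369+0.000j on G[1,4]
L1: Y=0.000-0.008575j on G[0,2]
R2: Y=0.05917+0.000j on G[3,2]
R3: Y=0.02801+0.000j on G[1,4]
I1: z[0]−=0.556, z[2]+=0.556
R4: Y=0.02045+0.000j on G[0,4]
I2: z[2]−=0.0725, z[1]+=0.0725
R5: Y=0.001266+0.000j on G[1,4]
L2: Y=0.000-0.001340j on G[4,1]
R6: Y=0.4444+0.000j on G[2,3]
L3: Y=0.000-0.0008529j on G[2,0]
L4: Y=0.000-0.03770j on G[3,2]
I3: z[2]−=0.00101, z[3]+=0.00101
C1: Y=0.000+0.01398j on G[2,0]
L5: Y=0.000-0.0004663j on G[3,0]
L6: Y=0.000-0.0004650j on G[0,4]
R7: Y=0.08130+0.000j on G[1,0]
C2: Y=0.000+4.740j on G[1,3]
C3: Y=0.000+1.348j on G[3,1]
I4: z[1]−=0.94, z[3]+=0.94
solve → V1=5.876-0.2778j, V2=6.824-0.5016j, V3=5.871-0.5112j, V4=3.733-0.1967j

2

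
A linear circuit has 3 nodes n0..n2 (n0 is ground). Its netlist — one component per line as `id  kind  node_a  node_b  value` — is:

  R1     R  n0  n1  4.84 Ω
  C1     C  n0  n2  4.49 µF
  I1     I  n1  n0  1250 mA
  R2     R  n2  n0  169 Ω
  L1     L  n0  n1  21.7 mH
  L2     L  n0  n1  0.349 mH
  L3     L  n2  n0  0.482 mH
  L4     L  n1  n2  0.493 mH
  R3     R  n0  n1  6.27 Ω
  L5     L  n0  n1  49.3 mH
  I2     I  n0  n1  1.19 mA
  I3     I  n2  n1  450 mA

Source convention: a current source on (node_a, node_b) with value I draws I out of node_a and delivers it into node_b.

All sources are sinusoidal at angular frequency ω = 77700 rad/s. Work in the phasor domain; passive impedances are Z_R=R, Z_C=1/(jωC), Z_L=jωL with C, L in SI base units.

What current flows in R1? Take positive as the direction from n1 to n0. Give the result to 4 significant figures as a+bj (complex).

-0.4149-0.07450j A

Apply KCL at each of the 2 non-ground nodes and solve the resulting linear system.
Node n1: branches {R1, I1, L1, L2, L4, R3, L5, I2, I3} → V_1 = -2.008-0.3606j
Node n2: branches {C1, R2, L3, L4, I3} → V_2 = 0.1460+1.555j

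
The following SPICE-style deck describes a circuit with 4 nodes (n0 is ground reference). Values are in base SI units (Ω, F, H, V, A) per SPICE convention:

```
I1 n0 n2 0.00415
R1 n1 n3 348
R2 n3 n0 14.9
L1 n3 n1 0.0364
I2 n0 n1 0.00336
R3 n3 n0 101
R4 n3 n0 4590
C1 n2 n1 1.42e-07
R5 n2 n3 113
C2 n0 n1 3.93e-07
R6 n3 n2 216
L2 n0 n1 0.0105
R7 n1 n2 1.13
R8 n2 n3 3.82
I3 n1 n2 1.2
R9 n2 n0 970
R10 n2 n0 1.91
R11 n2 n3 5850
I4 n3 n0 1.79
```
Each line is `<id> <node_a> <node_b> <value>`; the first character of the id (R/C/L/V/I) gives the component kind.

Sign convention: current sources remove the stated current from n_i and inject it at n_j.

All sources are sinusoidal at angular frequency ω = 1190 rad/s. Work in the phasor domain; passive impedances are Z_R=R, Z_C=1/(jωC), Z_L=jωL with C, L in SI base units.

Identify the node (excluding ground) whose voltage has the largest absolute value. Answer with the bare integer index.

3

MNA unknowns: 3 node voltages V₁..V_3
I1: z[0]−=0.00415, z[2]+=0.00415
R1: Y=0.002874+0.000j on G[1,3]
R2: Y=0.06711+0.000j on G[3,0]
L1: Y=0.000-0.02309j on G[3,1]
I2: z[0]−=0.00336, z[1]+=0.00336
R3: Y=0.009901+0.000j on G[3,0]
R4: Y=0.0002179+0.000j on G[3,0]
C1: Y=0.000+0.0001690j on G[2,1]
R5: Y=0.008850+0.000j on G[2,3]
C2: Y=0.000+0.0004677j on G[0,1]
R6: Y=0.004630+0.000j on G[3,2]
L2: Y=0.000-0.08003j on G[0,1]
R7: Y=0.8850+0.000j on G[1,2]
R8: Y=0.2618+0.000j on G[2,3]
I3: z[1]−=1.2, z[2]+=1.2
R9: Y=0.001031+0.000j on G[2,0]
R10: Y=0.5236+0.000j on G[2,0]
R11: Y=0.0001709+0.000j on G[2,3]
I4: z[3]−=1.79, z[0]+=1.79
solve → V1=-3.582-0.6954j, V2=-2.285-0.4590j, V3=-6.842-0.5728j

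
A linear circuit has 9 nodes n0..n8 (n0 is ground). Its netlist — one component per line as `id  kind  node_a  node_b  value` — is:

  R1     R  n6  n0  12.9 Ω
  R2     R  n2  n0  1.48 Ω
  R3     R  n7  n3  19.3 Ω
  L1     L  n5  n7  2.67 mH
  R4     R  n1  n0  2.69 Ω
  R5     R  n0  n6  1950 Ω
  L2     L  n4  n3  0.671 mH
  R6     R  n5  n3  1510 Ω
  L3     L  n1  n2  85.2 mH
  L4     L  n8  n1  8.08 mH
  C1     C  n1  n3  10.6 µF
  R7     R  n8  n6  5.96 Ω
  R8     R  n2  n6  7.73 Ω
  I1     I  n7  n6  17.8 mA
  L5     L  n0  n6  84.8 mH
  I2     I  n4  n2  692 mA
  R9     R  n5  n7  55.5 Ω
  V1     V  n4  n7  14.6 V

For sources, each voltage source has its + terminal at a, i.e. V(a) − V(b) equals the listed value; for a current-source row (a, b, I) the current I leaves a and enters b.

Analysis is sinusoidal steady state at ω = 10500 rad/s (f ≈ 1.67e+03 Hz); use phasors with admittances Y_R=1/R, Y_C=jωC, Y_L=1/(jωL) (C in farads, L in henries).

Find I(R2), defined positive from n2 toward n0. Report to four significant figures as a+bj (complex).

0.6527+0.02075j A

Apply KCL at each of the 8 non-ground nodes and solve the resulting linear system.
Node n1: branches {R4, L3, L4, C1} → V_1 = -1.895-0.08875j
Node n2: branches {R2, L3, R8, I2} → V_2 = 0.9659+0.03071j
Node n3: branches {R3, L2, R6, C1} → V_3 = -1.895+6.289j
Node n4: branches {L2, I2, V1} → V_4 = -1.765+6.637j
Node n5: branches {L1, R6, R9} → V_5 = -16.25+6.845j
Node n6: branches {R1, R5, R7, R8, I1, L5} → V_6 = 0.6628+0.1664j
Node n7: branches {R3, L1, I1, R9, V1} → V_7 = -16.37+6.637j
Node n8: branches {L4, R7} → V_8 = 0.6324+0.3440j
Source currents: i(V1)=-0.7415+0.01842j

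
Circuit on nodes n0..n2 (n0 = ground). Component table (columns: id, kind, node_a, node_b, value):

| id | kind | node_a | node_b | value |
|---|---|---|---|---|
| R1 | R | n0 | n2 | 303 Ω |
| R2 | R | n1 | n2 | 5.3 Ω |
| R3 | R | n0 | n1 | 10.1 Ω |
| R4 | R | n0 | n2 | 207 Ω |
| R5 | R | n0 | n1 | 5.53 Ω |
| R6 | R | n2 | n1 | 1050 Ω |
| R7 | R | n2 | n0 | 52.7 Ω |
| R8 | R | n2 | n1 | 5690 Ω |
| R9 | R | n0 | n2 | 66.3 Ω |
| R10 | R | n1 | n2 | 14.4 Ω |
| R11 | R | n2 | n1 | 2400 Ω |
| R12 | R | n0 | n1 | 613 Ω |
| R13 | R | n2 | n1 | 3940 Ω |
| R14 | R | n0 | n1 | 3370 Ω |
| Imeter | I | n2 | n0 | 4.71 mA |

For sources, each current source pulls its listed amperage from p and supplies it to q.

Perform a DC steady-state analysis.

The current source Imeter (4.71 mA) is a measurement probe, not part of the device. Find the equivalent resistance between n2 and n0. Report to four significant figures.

R_eq = 5.637 Ω

MNA unknowns: 2 node voltages V₁..V_2
R1: Y=0.003300 on G[0,2]
R2: Y=0.1887 on G[1,2]
R3: Y=0.09901 on G[0,1]
R4: Y=0.004831 on G[0,2]
R5: Y=0.1808 on G[0,1]
R6: Y=0.0009524 on G[2,1]
R7: Y=0.01898 on G[2,0]
R8: Y=0.0001757 on G[2,1]
R9: Y=0.01508 on G[0,2]
R10: Y=0.06944 on G[1,2]
R11: Y=0.0004167 on G[2,1]
R12: Y=0.001631 on G[0,1]
R13: Y=0.0002538 on G[2,1]
R14: Y=0.0002967 on G[0,1]
Imeter: z[2]−=0.00471, z[0]+=0.00471
solve → V1=-0.01274, V2=-0.02655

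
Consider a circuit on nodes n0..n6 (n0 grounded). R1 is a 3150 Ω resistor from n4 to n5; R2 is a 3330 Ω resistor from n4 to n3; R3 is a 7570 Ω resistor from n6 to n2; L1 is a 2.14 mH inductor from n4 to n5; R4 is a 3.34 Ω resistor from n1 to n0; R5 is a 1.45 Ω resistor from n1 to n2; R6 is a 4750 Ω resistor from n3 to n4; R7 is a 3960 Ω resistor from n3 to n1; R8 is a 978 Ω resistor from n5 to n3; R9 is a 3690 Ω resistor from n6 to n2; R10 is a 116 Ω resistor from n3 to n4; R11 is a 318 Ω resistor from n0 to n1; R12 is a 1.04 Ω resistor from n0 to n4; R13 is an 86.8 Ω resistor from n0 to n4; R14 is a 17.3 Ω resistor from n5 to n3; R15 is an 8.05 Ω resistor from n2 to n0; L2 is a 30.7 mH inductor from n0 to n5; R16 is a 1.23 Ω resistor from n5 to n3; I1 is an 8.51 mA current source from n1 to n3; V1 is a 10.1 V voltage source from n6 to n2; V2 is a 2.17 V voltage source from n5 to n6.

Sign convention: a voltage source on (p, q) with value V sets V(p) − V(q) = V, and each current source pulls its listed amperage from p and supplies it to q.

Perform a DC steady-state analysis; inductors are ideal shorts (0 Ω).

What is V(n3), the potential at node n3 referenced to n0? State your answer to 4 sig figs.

Apply KCL at each of the 6 non-ground nodes and solve the resulting linear system.
Node n1: branches {R4, R5, R7, R11, I1} → V_1 = -8.535
Node n2: branches {R3, R5, R9, R15, V1} → V_2 = -12.27
Node n3: branches {R2, R6, R7, R8, R10, R14, R16, I1} → V_3 = 0.007211
Node n4: branches {R1, R2, L1, R6, R10, R12, R13} → V_4 = 0.000
Node n5: branches {R1, L1, R8, R14, L2, R16, V2} → V_5 = 0.000
Node n6: branches {R3, R9, V1, V2} → V_6 = -2.170
Source currents: i(L1)=6.585e-05, i(L2)=-4.106, i(V1)=-4.104, i(V2)=-4.100

0.007211 V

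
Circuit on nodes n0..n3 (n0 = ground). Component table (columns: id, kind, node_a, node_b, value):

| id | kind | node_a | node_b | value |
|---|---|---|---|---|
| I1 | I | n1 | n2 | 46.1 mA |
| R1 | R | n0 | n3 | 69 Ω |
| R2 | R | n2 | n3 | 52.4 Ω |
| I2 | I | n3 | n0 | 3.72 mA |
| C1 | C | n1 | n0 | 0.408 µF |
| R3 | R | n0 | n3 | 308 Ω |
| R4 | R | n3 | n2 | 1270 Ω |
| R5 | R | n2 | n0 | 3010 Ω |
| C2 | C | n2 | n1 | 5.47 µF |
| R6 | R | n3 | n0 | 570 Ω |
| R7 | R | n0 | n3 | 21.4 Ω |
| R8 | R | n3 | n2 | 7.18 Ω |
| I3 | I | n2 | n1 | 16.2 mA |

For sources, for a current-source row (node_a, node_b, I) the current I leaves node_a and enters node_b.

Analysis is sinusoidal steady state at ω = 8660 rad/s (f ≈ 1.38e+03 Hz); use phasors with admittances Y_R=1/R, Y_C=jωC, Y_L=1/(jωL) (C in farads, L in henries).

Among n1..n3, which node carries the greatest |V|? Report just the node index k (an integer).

1

Element admittances at ω=8660 rad/s:
  I1: injects 0.0461 A into n2 (from n1)
  Y(R1) = 0.01449+0.000j S between n0,n3
  Y(R2) = 0.01908+0.000j S between n2,n3
  I2: injects 0.00372 A into n0 (from n3)
  Y(C1) = 0.000+0.003533j S between n1,n0
  Y(R3) = 0.003247+0.000j S between n0,n3
  Y(R4) = 0.0007874+0.000j S between n3,n2
  Y(R5) = 0.0003322+0.000j S between n2,n0
  Y(C2) = 0.000+0.04737j S between n2,n1
  Y(R6) = 0.001754+0.000j S between n3,n0
  Y(R7) = 0.04673+0.000j S between n0,n3
  Y(R8) = 0.1393+0.000j S between n3,n2
  I3: injects 0.0162 A into n1 (from n2)
Assemble and solve the 3×3 MNA system:
  V(n1)=-0.01084+0.5881j  V(n2)=-0.01165+0.0008136j  V(n3)=-0.02474+0.0005745j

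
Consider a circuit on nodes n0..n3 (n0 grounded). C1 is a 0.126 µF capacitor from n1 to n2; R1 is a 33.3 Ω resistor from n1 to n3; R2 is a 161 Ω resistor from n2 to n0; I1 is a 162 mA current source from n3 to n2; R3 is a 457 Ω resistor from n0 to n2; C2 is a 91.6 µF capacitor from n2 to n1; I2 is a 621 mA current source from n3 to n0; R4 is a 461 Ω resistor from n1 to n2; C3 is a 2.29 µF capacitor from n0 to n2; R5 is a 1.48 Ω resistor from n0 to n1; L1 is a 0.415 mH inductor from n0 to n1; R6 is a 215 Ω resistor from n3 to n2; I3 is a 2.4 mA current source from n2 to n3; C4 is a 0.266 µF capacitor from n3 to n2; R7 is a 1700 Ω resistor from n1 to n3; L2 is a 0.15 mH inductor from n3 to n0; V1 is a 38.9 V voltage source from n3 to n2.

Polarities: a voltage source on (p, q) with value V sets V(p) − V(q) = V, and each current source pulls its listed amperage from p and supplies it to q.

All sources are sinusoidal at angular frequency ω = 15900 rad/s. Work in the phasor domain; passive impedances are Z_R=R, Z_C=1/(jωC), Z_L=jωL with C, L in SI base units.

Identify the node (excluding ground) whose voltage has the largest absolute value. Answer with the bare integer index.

3

Element admittances at ω=15900 rad/s:
  Y(C1) = 0.000+0.002003j S between n1,n2
  Y(R1) = 0.03003+0.000j S between n1,n3
  Y(R2) = 0.006211+0.000j S between n2,n0
  I1: injects 0.162 A into n2 (from n3)
  Y(R3) = 0.002188+0.000j S between n0,n2
  Y(C2) = 0.000+1.456j S between n2,n1
  I2: injects 0.621 A into n0 (from n3)
  Y(R4) = 0.002169+0.000j S between n1,n2
  Y(C3) = 0.000+0.03641j S between n0,n2
  Y(R5) = 0.6757+0.000j S between n0,n1
  Y(L1) = 0.000-0.1515j S between n0,n1
  Y(R6) = 0.004651+0.000j S between n3,n2
  I3: injects 0.0024 A into n3 (from n2)
  Y(C4) = 0.000+0.004229j S between n3,n2
  Y(R7) = 0.0005882+0.000j S between n1,n3
  Y(L2) = 0.000-0.4193j S between n3,n0
  V1: constraint V(n3)−V(n2) = 38.9
Assemble and solve the 4×4 MNA system:
  V(n1)=-17.06+15.29j  V(n2)=-8.369+22.62j  V(n3)=30.53+22.62j
  i(V1)=-11.90+12.41j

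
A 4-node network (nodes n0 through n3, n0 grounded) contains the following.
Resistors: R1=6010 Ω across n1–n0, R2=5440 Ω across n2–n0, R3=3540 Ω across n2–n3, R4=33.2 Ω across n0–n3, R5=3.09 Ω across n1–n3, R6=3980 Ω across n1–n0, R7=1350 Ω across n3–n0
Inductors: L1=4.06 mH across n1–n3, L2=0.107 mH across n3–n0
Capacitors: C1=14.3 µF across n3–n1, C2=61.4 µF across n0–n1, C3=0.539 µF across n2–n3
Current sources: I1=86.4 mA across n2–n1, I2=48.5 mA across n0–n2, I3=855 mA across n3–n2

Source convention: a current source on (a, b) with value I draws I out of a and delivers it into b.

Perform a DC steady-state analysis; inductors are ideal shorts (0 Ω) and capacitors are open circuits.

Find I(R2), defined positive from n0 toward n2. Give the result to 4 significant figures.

Element admittances at DC:
  Y(R1) = 0.0001664 S between n1,n0
  L1: short n1↔n3 (DC inductor)
  Y(R2) = 0.0001838 S between n2,n0
  Y(R3) = 0.0002825 S between n2,n3
  Y(C1) = 0.000 S between n3,n1
  I1: injects 0.0864 A into n1 (from n2)
  Y(R4) = 0.03012 S between n0,n3
  Y(R5) = 0.3236 S between n1,n3
  Y(R6) = 0.0002513 S between n1,n0
  L2: short n3↔n0 (DC inductor)
  I2: injects 0.0485 A into n2 (from n0)
  Y(R7) = 0.0007407 S between n3,n0
  Y(C2) = 0.000 S between n0,n1
  Y(C3) = 0.000 S between n2,n3
  I3: injects 0.855 A into n2 (from n3)
Assemble and solve the 5×5 MNA system:
  V(n1)=0.000  V(n2)=1752  V(n3)=0.000
  i(L1)=0.08640  i(L2)=-0.2736

-0.3221 A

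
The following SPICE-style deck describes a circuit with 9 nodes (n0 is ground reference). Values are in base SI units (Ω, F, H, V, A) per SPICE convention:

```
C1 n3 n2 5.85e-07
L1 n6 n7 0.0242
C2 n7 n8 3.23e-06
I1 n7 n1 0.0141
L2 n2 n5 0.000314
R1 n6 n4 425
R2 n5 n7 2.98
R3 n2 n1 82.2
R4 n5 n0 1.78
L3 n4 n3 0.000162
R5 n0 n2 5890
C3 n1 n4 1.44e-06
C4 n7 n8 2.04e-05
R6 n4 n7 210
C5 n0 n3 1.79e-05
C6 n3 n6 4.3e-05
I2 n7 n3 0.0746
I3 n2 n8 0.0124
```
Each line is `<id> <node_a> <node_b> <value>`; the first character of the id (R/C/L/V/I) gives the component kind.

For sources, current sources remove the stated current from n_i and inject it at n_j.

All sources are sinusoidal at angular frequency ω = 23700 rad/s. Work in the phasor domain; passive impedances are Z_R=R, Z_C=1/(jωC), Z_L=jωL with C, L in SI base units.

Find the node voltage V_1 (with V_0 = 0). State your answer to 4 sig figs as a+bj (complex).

Apply KCL at each of the 8 non-ground nodes and solve the resulting linear system.
Node n1: branches {I1, R3, C3} → V_1 = 0.1372-0.4789j
Node n2: branches {C1, L2, R3, R5, I3} → V_2 = -0.1227-0.06320j
Node n3: branches {C1, L3, C5, C6, I2} → V_3 = 0.01077-0.1941j
Node n4: branches {R1, L3, C3, R6} → V_4 = -0.01100-0.1584j
Node n5: branches {L2, R2, R4} → V_5 = -0.1465-0.008112j
Node n6: branches {L1, R1, C6} → V_6 = 0.01150-0.1943j
Node n7: branches {L1, C2, I1, R2, C4, R6, I2} → V_7 = -0.3697-0.01217j
Node n8: branches {C2, C4, I3} → V_8 = -0.3697-0.03431j

0.1372-0.4789j V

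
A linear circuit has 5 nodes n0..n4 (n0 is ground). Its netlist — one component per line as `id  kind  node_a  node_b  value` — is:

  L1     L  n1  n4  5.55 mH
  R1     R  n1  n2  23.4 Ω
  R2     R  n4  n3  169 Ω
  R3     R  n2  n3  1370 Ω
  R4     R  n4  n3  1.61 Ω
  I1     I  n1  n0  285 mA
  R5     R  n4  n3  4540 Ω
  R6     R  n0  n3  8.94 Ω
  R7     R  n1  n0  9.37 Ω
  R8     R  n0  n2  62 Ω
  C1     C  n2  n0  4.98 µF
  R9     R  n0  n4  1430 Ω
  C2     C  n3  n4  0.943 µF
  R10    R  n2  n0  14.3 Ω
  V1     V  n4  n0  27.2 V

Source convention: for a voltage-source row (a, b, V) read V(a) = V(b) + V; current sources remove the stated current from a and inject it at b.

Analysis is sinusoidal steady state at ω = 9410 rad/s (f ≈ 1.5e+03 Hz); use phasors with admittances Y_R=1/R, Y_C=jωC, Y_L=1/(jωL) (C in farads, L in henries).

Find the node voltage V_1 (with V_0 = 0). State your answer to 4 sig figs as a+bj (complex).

MNA unknowns: 4 node voltages V₁..V_4 plus 1 source current (V1)
L1: Y=0.000-0.01915j on G[1,4]
R1: Y=0.04274+0.000j on G[1,2]
R2: Y=0.005917+0.000j on G[4,3]
R3: Y=0.0007299+0.000j on G[2,3]
R4: Y=0.6211+0.000j on G[4,3]
I1: z[1]−=0.285, z[0]+=0.285
R5: Y=0.0002203+0.000j on G[4,3]
R6: Y=0.1119+0.000j on G[0,3]
R7: Y=0.1067+0.000j on G[1,0]
R8: Y=0.01613+0.000j on G[0,2]
C1: Y=0.000+0.04686j on G[2,0]
R9: Y=0.0006993+0.000j on G[0,4]
C2: Y=0.000+0.008874j on G[3,4]
R10: Y=0.06993+0.000j on G[2,0]
V1: row V4−V0=27.2, i_V1 at 4,0
solve → V1=-1.618-3.988j, V2=-0.7781-1.034j, V3=23.06+0.04863j, V4=27.20+0.000j
aux → i_V1=-2.692+0.5456j

-1.618-3.988j V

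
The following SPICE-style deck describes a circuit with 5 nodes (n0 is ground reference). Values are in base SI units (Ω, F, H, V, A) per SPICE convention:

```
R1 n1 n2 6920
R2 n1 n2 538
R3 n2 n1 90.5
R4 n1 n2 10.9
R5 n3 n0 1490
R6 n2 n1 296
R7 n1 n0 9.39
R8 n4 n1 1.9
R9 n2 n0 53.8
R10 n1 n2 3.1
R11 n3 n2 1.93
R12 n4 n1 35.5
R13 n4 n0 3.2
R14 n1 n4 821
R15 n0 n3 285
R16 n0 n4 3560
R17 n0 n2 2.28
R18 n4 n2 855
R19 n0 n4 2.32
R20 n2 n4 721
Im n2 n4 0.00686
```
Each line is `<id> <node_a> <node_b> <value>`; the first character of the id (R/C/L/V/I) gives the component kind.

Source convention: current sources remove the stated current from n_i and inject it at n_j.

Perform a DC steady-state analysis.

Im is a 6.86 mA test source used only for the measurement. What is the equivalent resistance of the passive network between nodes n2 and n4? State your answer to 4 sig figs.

R_eq = 1.886 Ω

Element admittances at DC:
  Y(R1) = 0.0001445 S between n1,n2
  Y(R2) = 0.001859 S between n1,n2
  Y(R3) = 0.01105 S between n2,n1
  Y(R4) = 0.09174 S between n1,n2
  Y(R5) = 0.0006711 S between n3,n0
  Y(R6) = 0.003378 S between n2,n1
  Y(R7) = 0.1065 S between n1,n0
  Y(R8) = 0.5263 S between n4,n1
  Y(R9) = 0.01859 S between n2,n0
  Y(R10) = 0.3226 S between n1,n2
  Y(R11) = 0.5181 S between n3,n2
  Y(R12) = 0.02817 S between n4,n1
  Y(R13) = 0.3125 S between n4,n0
  Y(R14) = 0.001218 S between n1,n4
  Y(R15) = 0.003509 S between n0,n3
  Y(R16) = 0.0002809 S between n0,n4
  Y(R17) = 0.4386 S between n0,n2
  Y(R18) = 0.001170 S between n4,n2
  Y(R19) = 0.4310 S between n0,n4
  Y(R20) = 0.001387 S between n2,n4
  Im: injects 0.00686 A into n4 (from n2)
Assemble and solve the 4×4 MNA system:
  V(n1)=-0.0005826  V(n2)=-0.007934  V(n3)=-0.007871  V(n4)=0.005004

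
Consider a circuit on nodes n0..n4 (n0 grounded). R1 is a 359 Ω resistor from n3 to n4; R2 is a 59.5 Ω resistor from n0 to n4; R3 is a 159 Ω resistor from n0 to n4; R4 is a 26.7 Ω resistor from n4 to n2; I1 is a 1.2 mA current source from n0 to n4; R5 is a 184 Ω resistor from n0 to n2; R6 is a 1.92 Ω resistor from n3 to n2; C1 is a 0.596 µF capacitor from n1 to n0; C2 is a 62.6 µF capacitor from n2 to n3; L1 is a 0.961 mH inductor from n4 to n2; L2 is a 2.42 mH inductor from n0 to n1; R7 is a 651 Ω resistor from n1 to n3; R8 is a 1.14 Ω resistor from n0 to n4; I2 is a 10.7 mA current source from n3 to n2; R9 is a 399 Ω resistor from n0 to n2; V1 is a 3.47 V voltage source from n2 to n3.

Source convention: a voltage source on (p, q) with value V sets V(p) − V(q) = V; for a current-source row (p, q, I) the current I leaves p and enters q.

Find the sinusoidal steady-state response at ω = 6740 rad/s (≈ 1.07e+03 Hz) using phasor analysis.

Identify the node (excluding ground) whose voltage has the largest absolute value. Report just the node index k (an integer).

Apply KCL at each of the 4 non-ground nodes and solve the resulting linear system.
Node n1: branches {C1, L2, R7} → V_1 = -0.004778-0.09195j
Node n2: branches {R4, R5, R6, C2, L1, I2, R9, V1} → V_2 = 0.03584+0.08627j
Node n3: branches {R1, R6, C2, R7, I2, V1} → V_3 = -3.434+0.08627j
Node n4: branches {R1, R2, R3, R4, I1, L1, R8} → V_4 = 0.006868-0.001065j
Source currents: i(V1)=-1.811-1.464j

3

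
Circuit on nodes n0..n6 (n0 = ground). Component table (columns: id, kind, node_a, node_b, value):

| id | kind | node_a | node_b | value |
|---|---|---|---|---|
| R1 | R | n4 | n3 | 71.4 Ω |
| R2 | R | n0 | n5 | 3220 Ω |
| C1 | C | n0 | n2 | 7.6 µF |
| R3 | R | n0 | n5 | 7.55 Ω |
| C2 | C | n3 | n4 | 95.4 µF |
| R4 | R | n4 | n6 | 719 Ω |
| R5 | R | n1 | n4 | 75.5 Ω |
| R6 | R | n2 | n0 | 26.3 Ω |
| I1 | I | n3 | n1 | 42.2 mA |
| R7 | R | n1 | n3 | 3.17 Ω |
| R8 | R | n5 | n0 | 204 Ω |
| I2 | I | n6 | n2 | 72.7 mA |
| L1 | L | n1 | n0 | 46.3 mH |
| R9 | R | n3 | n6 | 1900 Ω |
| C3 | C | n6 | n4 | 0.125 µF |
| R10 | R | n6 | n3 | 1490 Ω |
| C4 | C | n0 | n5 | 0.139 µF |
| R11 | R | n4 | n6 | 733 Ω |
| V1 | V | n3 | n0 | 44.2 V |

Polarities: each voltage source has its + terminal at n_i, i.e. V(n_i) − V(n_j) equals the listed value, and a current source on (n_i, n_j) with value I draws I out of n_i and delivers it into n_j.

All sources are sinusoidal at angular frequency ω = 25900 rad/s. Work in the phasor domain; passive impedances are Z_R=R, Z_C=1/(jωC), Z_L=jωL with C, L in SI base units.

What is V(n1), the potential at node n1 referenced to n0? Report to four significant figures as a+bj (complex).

44.33+0.1134j V

Element admittances at ω=25900 rad/s:
  Y(R1) = 0.01401+0.000j S between n4,n3
  Y(R2) = 0.0003106+0.000j S between n0,n5
  Y(C1) = 0.000+0.1968j S between n0,n2
  Y(R3) = 0.1325+0.000j S between n0,n5
  Y(C2) = 0.000+2.471j S between n3,n4
  Y(R4) = 0.001391+0.000j S between n4,n6
  Y(R5) = 0.01325+0.000j S between n1,n4
  Y(R6) = 0.03802+0.000j S between n2,n0
  I1: injects 0.0422 A into n1 (from n3)
  Y(R7) = 0.3155+0.000j S between n1,n3
  Y(R8) = 0.004902+0.000j S between n5,n0
  I2: injects 0.0727 A into n2 (from n6)
  Y(L1) = 0.000-0.0008339j S between n1,n0
  Y(R9) = 0.0005263+0.000j S between n3,n6
  Y(C3) = 0.000+0.003237j S between n6,n4
  Y(R10) = 0.0006711+0.000j S between n6,n3
  Y(C4) = 0.000+0.003600j S between n0,n5
  Y(R11) = 0.001364+0.000j S between n4,n6
  V1: constraint V(n3)−V(n0) = 44.2
Assemble and solve the 7×7 MNA system:
  V(n1)=44.33+0.1134j  V(n2)=0.06878-0.3561j  V(n3)=44.20+0.000j  V(n4)=44.20+0.02335j  V(n5)=0.000+0.000j  V(n6)=33.19+9.035j
  i(V1)=-0.07279+0.03697j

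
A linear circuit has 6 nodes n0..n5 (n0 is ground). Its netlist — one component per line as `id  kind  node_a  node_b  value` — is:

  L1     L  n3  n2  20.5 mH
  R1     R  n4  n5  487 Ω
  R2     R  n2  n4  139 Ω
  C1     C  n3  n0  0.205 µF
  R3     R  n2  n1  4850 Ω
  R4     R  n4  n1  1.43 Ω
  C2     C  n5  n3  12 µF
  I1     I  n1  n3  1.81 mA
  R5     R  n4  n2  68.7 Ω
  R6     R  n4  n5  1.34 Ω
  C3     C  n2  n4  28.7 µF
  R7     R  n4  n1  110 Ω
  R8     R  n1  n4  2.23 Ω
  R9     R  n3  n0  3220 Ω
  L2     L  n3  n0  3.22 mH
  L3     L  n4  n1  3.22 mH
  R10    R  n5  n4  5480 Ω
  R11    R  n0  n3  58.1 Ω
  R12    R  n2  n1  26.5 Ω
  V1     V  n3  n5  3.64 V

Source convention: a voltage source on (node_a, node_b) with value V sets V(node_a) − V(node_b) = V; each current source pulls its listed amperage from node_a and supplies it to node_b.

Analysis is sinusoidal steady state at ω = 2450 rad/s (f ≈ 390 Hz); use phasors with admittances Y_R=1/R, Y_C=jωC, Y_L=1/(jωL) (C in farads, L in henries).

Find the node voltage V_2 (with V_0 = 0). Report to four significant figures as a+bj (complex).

MNA unknowns: 5 node voltages V₁..V_5 plus 1 source current (V1)
L1: Y=0.000-0.01991j on G[3,2]
R1: Y=0.002053+0.000j on G[4,5]
R2: Y=0.007194+0.000j on G[2,4]
C1: Y=0.000+0.0005022j on G[3,0]
R3: Y=0.0002062+0.000j on G[2,1]
R4: Y=0.6993+0.000j on G[4,1]
C2: Y=0.000+0.02940j on G[5,3]
I1: z[1]−=0.00181, z[3]+=0.00181
R5: Y=0.01456+0.000j on G[4,2]
R6: Y=0.7463+0.000j on G[4,5]
C3: Y=0.000+0.07032j on G[2,4]
R7: Y=0.009091+0.000j on G[4,1]
R8: Y=0.4484+0.000j on G[1,4]
R9: Y=0.0003106+0.000j on G[3,0]
L2: Y=0.000-0.1268j on G[3,0]
L3: Y=0.000-0.1268j on G[4,1]
R10: Y=0.0001825+0.000j on G[5,4]
R11: Y=0.01721+0.000j on G[0,3]
R12: Y=0.03774+0.000j on G[2,1]
V1: row V3−V5=3.64, i_V1 at 3,5
solve → V1=-3.638-0.1369j, V2=-4.208-0.8390j, V3=0.000+0.000j, V4=-3.620-0.1119j, V5=-3.640+0.000j
aux → i_V1=-0.01489-0.02324j

-4.208-0.8390j V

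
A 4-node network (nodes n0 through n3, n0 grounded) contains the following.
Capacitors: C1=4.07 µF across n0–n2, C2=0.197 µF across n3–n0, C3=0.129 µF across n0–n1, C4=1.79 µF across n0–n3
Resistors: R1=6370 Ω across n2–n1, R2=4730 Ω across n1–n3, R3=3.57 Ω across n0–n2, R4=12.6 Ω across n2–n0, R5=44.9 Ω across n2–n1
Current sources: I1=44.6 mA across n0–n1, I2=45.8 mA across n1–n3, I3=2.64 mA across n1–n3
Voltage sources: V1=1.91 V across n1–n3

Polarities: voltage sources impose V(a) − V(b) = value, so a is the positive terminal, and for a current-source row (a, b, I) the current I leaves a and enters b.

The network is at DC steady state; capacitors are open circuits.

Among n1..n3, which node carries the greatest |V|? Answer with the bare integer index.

1

MNA unknowns: 3 node voltages V₁..V_3 plus 1 source current (V1)
C1: Y=0.000 on G[0,2]
R1: Y=0.0001570 on G[2,1]
R2: Y=0.0002114 on G[1,3]
I1: z[0]−=0.0446, z[1]+=0.0446
R3: Y=0.2801 on G[0,2]
C2: Y=0.000 on G[3,0]
C3: Y=0.000 on G[0,1]
I2: z[1]−=0.0458, z[3]+=0.0458
I3: z[1]−=0.00264, z[3]+=0.00264
R4: Y=0.07937 on G[2,0]
C4: Y=0.000 on G[0,3]
R5: Y=0.02227 on G[2,1]
V1: row V1−V3=1.91, i_V1 at 1,3
solve → V1=2.113, V2=0.1241, V3=0.2026
aux → i_V1=-0.04884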